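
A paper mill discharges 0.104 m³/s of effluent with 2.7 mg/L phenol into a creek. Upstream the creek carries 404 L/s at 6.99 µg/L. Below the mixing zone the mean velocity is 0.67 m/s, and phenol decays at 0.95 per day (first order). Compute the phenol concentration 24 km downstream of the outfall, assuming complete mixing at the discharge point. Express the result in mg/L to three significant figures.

404 L/s = 0.404 m³/s.
6.99 µg/L = 0.00699 mg/L.
After complete mixing, C₀ = (0.104·2.7 + 0.404·0.00699) / 0.508 = 0.5583 mg/L.
Travel time t = 2.4e+04 m / 0.67 m/s = 3.582e+04 s = 0.4146 d.
C = 0.5583·exp(−0.95·0.4146) = 0.5583·0.6744 = 0.3766 mg/L.

0.377 mg/L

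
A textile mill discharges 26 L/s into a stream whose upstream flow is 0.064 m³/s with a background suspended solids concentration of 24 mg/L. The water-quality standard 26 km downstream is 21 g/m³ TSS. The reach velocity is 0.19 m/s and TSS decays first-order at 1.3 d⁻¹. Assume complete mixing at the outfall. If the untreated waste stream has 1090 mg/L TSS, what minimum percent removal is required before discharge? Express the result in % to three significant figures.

53.1 %

26 L/s = 0.026 m³/s.
Travel time to the compliance point: t = 2.6e+04/0.19 = 1.368e+05 s = 1.584 d; decay factor exp(−1.3·1.584) = 0.1276.
So the concentration just after mixing may be at most 21/0.1276 = 164.6 mg/L.
Mass balance: 164.6·0.09 = 0.026·Cₑ + 0.064·24.
Cₑ = (14.81 − 1.536) / 0.026 = 510.7 mg/L.
Required removal = 1 − 510.7/1090 = 53.15 %.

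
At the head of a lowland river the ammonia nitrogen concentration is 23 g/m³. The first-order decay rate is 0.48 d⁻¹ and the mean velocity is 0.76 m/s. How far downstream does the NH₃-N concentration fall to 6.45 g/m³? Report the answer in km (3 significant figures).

174 km

From C = C₀·e^(−kt), t = ln(C₀/C)/k = ln(23/6.45)/0.48 = 1.271/0.48 = 2.649 d.
Distance = v·t = 0.76 m/s × 2.289e+05 s = 1.739e+05 m = 173.9 km.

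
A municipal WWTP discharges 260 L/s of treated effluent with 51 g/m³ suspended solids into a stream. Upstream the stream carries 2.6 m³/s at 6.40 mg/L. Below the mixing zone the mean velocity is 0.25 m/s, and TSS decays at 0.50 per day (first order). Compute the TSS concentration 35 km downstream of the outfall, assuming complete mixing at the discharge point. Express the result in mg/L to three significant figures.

260 L/s = 0.26 m³/s.
After complete mixing, C₀ = (0.26·51 + 2.6·6.4) / 2.86 = 10.45 mg/L.
Travel time t = 3.5e+04 m / 0.25 m/s = 1.4e+05 s = 1.62 d.
C = 10.45·exp(−0.50·1.62) = 10.45·0.4448 = 4.65 mg/L.

4.65 mg/L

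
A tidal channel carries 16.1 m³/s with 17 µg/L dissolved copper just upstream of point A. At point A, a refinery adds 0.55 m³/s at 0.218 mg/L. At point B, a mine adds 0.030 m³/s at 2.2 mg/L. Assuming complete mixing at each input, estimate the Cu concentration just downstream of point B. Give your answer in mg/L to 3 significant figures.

17 µg/L = 0.017 mg/L.
After input A: C = (16.1·0.017 + 0.55·0.218) / 16.65 = 0.02364 mg/L.
After input B: C = (16.65·0.02364 + 0.03·2.2) / 16.68 = 0.02755 mg/L.

0.0276 mg/L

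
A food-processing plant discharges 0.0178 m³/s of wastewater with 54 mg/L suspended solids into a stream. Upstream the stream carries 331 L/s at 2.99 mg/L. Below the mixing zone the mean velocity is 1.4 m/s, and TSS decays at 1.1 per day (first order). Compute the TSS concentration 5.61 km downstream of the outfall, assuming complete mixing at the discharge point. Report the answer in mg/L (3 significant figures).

5.31 mg/L

331 L/s = 0.331 m³/s.
After complete mixing, C₀ = (0.0178·54 + 0.331·2.99) / 0.3488 = 5.593 mg/L.
Travel time t = 5610 m / 1.4 m/s = 4007 s = 0.04638 d.
C = 5.593·exp(−1.1·0.04638) = 5.593·0.9503 = 5.315 mg/L.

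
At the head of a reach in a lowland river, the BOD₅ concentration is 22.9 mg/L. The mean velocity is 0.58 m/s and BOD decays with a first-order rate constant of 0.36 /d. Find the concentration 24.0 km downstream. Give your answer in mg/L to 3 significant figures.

19.3 mg/L

Travel time t = 24.0 km / 0.58 m/s = 2.4e+04/0.58 = 4.138e+04 s = 0.4789 d.
First-order decay: C = 22.9·exp(−0.36·0.4789) = 22.9·0.8416 = 19.27 mg/L.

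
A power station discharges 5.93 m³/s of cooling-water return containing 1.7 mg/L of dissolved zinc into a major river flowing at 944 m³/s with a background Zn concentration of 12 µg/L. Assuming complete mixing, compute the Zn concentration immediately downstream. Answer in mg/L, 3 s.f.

12 µg/L = 0.012 mg/L.
Flow-weighted mixing gives C = (5.93·1.7 + 944·0.012) / (5.93 + 944) = 21.41/949.9 = 0.02254 mg/L.

0.0225 mg/L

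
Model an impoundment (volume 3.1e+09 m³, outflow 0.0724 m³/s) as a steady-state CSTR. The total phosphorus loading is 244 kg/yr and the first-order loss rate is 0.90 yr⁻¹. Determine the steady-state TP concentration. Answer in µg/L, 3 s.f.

0.0874 µg/L

Outflow Q = 0.0724 m³/s × 3.156e+07 s/yr = 2.285e+06 m³/yr.
Steady-state CSTR mass balance: W = Q·C + k·V·C, so C = W/(Q + kV).
Q + kV = 2.285e+06 + 0.90·3.1e+09 = 2.792e+09 m³/yr.
C = 244/2.792e+09 = 8.738e-08 kg/m³ = 8.738e-05 mg/L = 0.08738 µg/L.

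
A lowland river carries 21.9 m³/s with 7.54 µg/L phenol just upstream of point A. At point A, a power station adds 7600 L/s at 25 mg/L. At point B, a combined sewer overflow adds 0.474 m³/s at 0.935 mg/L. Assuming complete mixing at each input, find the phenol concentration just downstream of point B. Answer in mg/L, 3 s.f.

6.36 mg/L

7.54 µg/L = 0.00754 mg/L.
7600 L/s = 7.6 m³/s.
After input A: C = (21.9·0.00754 + 7.6·25) / 29.5 = 6.446 mg/L.
After input B: C = (29.5·6.446 + 0.474·0.935) / 29.97 = 6.359 mg/L.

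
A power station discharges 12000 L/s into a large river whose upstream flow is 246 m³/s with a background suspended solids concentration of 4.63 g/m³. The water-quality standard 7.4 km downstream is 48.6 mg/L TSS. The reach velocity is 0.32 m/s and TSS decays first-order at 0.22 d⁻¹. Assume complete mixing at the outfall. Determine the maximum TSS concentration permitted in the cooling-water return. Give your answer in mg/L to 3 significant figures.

12000 L/s = 12 m³/s.
Travel time to the compliance point: t = 7400/0.32 = 2.312e+04 s = 0.2677 d; decay factor exp(−0.22·0.2677) = 0.9428.
So the concentration just after mixing may be at most 48.6/0.9428 = 51.55 mg/L.
Mass balance: 51.55·258 = 12·Cₑ + 246·4.63.
Cₑ = (1.33e+04 − 1139) / 12 = 1013 mg/L.

1010 mg/L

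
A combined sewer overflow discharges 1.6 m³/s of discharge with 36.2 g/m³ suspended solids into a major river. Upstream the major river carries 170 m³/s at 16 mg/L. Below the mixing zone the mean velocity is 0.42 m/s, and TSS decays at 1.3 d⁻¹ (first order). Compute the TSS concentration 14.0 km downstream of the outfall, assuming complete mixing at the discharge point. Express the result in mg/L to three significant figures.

9.80 mg/L

After complete mixing, C₀ = (1.6·36.2 + 170·16) / 171.6 = 16.19 mg/L.
Travel time t = 1.4e+04 m / 0.42 m/s = 3.333e+04 s = 0.3858 d.
C = 16.19·exp(−1.3·0.3858) = 16.19·0.6056 = 9.804 mg/L.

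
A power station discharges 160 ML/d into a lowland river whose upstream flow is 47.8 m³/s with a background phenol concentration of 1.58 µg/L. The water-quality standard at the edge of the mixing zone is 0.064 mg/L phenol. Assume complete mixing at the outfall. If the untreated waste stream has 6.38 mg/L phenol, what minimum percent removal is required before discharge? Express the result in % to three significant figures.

160 ML/d = 1.852 m³/s.
1.58 µg/L = 0.00158 mg/L.
Mass balance: 0.064·49.65 = 1.852·Cₑ + 47.8·0.00158.
Cₑ = (3.178 − 0.07552) / 1.852 = 1.675 mg/L.
Required removal = 1 − 1.675/6.38 = 73.74 %.

73.7 %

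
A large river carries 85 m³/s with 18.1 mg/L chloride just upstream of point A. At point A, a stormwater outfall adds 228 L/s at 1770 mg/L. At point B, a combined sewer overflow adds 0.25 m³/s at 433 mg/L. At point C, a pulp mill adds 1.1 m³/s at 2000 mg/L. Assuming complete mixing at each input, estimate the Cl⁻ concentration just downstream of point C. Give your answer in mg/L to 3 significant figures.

49.1 mg/L

228 L/s = 0.228 m³/s.
After input A: C = (85·18.1 + 0.228·1770) / 85.23 = 22.79 mg/L.
After input B: C = (85.23·22.79 + 0.25·433) / 85.48 = 23.99 mg/L.
After input C: C = (85.48·23.99 + 1.1·2000) / 86.58 = 49.09 mg/L.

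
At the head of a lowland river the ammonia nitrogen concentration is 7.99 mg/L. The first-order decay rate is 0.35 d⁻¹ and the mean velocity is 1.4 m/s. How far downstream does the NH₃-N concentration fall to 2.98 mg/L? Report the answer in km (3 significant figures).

From C = C₀·e^(−kt), t = ln(C₀/C)/k = ln(7.99/2.98)/0.35 = 0.9863/0.35 = 2.818 d.
Distance = v·t = 1.4 m/s × 2.435e+05 s = 3.409e+05 m = 340.9 km.

341 km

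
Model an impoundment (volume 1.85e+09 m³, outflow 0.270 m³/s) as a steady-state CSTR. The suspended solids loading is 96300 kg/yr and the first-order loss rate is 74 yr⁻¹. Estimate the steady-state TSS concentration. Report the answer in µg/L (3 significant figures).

0.703 µg/L

Outflow Q = 0.270 m³/s × 3.156e+07 s/yr = 8.521e+06 m³/yr.
Steady-state CSTR mass balance: W = Q·C + k·V·C, so C = W/(Q + kV).
Q + kV = 8.521e+06 + 74·1.85e+09 = 1.369e+11 m³/yr.
C = 96300/1.369e+11 = 7.034e-07 kg/m³ = 0.0007034 mg/L = 0.7034 µg/L.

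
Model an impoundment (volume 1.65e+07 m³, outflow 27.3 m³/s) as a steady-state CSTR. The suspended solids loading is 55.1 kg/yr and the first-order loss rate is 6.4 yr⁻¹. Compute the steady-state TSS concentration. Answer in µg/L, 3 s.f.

0.0570 µg/L

Outflow Q = 27.3 m³/s × 3.156e+07 s/yr = 8.615e+08 m³/yr.
Steady-state CSTR mass balance: W = Q·C + k·V·C, so C = W/(Q + kV).
Q + kV = 8.615e+08 + 6.4·1.65e+07 = 9.671e+08 m³/yr.
C = 55.1/9.671e+08 = 5.697e-08 kg/m³ = 5.697e-05 mg/L = 0.05697 µg/L.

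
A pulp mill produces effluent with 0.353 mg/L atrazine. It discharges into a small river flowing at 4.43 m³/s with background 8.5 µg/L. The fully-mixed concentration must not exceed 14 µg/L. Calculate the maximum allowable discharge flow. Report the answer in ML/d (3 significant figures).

6.21 ML/d

8.5 µg/L = 0.0085 mg/L.
14 µg/L = 0.014 mg/L.
Mass balance at complete mixing: C_std·(Q_w + Q_r) = Q_w·C_e + Q_r·C_b.
Rearranging, Q_w = Q_r·(C_std − C_b)/(C_e − C_std) = 4.43·(0.014 − 0.0085) / (0.353 − 0.014) = 0.07187 m³/s.
= 6.21 ML/d.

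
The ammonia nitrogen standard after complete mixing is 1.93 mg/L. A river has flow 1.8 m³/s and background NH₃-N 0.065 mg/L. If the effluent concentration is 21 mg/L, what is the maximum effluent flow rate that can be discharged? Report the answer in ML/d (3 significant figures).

15.2 ML/d

Mass balance at complete mixing: C_std·(Q_w + Q_r) = Q_w·C_e + Q_r·C_b.
Rearranging, Q_w = Q_r·(C_std − C_b)/(C_e − C_std) = 1.8·(1.93 − 0.065) / (21 − 1.93) = 0.176 m³/s.
= 15.21 ML/d.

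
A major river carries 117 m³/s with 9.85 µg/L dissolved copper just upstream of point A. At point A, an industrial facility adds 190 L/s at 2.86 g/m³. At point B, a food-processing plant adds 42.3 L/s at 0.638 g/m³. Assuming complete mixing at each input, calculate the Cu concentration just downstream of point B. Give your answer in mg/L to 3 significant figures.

9.85 µg/L = 0.00985 mg/L.
190 L/s = 0.19 m³/s.
After input A: C = (117·0.00985 + 0.19·2.86) / 117.2 = 0.01447 mg/L.
42.3 L/s = 0.0423 m³/s.
After input B: C = (117.2·0.01447 + 0.0423·0.638) / 117.2 = 0.0147 mg/L.

0.0147 mg/L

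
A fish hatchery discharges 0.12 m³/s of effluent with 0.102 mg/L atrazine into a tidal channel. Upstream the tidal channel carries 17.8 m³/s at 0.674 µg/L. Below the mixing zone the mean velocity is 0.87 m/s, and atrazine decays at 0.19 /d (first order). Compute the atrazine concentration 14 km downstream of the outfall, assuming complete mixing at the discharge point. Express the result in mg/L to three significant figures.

0.00131 mg/L

0.674 µg/L = 0.000674 mg/L.
After complete mixing, C₀ = (0.12·0.102 + 17.8·0.000674) / 17.92 = 0.001353 mg/L.
Travel time t = 1.4e+04 m / 0.87 m/s = 1.609e+04 s = 0.1862 d.
C = 0.001353·exp(−0.19·0.1862) = 0.001353·0.9652 = 0.001305 mg/L.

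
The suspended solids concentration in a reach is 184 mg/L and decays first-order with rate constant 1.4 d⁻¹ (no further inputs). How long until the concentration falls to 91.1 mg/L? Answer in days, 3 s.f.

0.502 d

t = ln(C₀/C)/k = ln(184/91.1)/1.4 = 0.703/1.4 = 0.5021 d.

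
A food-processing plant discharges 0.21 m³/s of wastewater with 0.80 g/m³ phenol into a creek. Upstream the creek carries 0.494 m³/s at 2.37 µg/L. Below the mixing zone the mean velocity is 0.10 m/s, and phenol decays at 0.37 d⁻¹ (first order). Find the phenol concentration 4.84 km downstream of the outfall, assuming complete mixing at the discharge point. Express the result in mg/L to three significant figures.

0.195 mg/L

2.37 µg/L = 0.00237 mg/L.
After complete mixing, C₀ = (0.21·0.8 + 0.494·0.00237) / 0.704 = 0.2403 mg/L.
Travel time t = 4840 m / 0.10 m/s = 4.84e+04 s = 0.5602 d.
C = 0.2403·exp(−0.37·0.5602) = 0.2403·0.8128 = 0.1953 mg/L.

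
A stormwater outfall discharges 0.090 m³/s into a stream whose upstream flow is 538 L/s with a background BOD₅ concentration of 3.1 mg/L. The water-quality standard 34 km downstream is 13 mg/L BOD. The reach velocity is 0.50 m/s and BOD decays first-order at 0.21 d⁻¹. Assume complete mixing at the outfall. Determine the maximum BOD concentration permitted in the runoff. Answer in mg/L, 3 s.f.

538 L/s = 0.538 m³/s.
Travel time to the compliance point: t = 3.4e+04/0.50 = 6.8e+04 s = 0.787 d; decay factor exp(−0.21·0.787) = 0.8477.
So the concentration just after mixing may be at most 13/0.8477 = 15.34 mg/L.
Mass balance: 15.34·0.628 = 0.09·Cₑ + 0.538·3.1.
Cₑ = (9.631 − 1.668) / 0.09 = 88.48 mg/L.

88.5 mg/L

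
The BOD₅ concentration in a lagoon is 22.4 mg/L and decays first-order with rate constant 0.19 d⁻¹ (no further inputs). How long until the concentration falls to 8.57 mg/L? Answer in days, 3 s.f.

t = ln(C₀/C)/k = ln(22.4/8.57)/0.19 = 0.9608/0.19 = 5.057 d.

5.06 d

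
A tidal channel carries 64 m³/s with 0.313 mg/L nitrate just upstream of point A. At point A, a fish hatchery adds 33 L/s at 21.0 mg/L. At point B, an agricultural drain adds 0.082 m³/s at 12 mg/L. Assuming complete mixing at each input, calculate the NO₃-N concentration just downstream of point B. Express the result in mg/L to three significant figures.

33 L/s = 0.033 m³/s.
After input A: C = (64·0.313 + 0.033·21) / 64.03 = 0.3237 mg/L.
After input B: C = (64.03·0.3237 + 0.082·12) / 64.11 = 0.3386 mg/L.

0.339 mg/L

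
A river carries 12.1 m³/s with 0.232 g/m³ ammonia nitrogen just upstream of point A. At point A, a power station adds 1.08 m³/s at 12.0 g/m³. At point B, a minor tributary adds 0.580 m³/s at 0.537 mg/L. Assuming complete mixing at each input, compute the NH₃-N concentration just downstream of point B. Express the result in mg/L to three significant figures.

1.17 mg/L

After input A: C = (12.1·0.232 + 1.08·12) / 13.18 = 1.196 mg/L.
After input B: C = (13.18·1.196 + 0.58·0.537) / 13.76 = 1.169 mg/L.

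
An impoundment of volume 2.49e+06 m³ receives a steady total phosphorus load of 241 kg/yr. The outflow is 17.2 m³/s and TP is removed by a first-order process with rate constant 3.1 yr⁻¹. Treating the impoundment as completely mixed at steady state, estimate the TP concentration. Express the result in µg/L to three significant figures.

0.438 µg/L

Outflow Q = 17.2 m³/s × 3.156e+07 s/yr = 5.428e+08 m³/yr.
Steady-state CSTR mass balance: W = Q·C + k·V·C, so C = W/(Q + kV).
Q + kV = 5.428e+08 + 3.1·2.49e+06 = 5.505e+08 m³/yr.
C = 241/5.505e+08 = 4.378e-07 kg/m³ = 0.0004378 mg/L = 0.4378 µg/L.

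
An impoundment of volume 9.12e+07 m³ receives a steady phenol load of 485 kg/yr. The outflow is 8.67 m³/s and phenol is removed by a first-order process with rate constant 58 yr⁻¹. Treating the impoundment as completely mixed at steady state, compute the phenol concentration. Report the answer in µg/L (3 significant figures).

0.0872 µg/L

Outflow Q = 8.67 m³/s × 3.156e+07 s/yr = 2.736e+08 m³/yr.
Steady-state CSTR mass balance: W = Q·C + k·V·C, so C = W/(Q + kV).
Q + kV = 2.736e+08 + 58·9.12e+07 = 5.563e+09 m³/yr.
C = 485/5.563e+09 = 8.718e-08 kg/m³ = 8.718e-05 mg/L = 0.08718 µg/L.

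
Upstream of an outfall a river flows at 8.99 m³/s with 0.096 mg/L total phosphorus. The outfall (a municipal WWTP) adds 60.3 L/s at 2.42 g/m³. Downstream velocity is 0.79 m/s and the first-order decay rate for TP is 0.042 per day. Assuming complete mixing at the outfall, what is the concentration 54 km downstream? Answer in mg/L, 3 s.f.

60.3 L/s = 0.0603 m³/s.
After complete mixing, C₀ = (0.0603·2.42 + 8.99·0.096) / 9.05 = 0.1115 mg/L.
Travel time t = 5.4e+04 m / 0.79 m/s = 6.835e+04 s = 0.7911 d.
C = 0.1115·exp(−0.042·0.7911) = 0.1115·0.9673 = 0.1078 mg/L.

0.108 mg/L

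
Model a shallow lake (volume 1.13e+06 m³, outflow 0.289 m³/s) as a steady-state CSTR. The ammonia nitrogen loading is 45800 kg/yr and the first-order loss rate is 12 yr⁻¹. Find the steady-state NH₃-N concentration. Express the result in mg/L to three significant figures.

Outflow Q = 0.289 m³/s × 3.156e+07 s/yr = 9.12e+06 m³/yr.
Steady-state CSTR mass balance: W = Q·C + k·V·C, so C = W/(Q + kV).
Q + kV = 9.12e+06 + 12·1.13e+06 = 2.268e+07 m³/yr.
C = 45800/2.268e+07 = 0.002019 kg/m³ = 2.019 mg/L.

2.02 mg/L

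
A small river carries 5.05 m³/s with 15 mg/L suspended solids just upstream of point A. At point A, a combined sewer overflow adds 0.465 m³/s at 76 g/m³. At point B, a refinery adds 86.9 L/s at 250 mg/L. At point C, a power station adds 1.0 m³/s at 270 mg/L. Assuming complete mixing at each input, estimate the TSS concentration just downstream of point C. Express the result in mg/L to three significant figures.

After input A: C = (5.05·15 + 0.465·76) / 5.515 = 20.14 mg/L.
86.9 L/s = 0.0869 m³/s.
After input B: C = (5.515·20.14 + 0.0869·250) / 5.602 = 23.71 mg/L.
After input C: C = (5.602·23.71 + 1·270) / 6.602 = 61.02 mg/L.

61.0 mg/L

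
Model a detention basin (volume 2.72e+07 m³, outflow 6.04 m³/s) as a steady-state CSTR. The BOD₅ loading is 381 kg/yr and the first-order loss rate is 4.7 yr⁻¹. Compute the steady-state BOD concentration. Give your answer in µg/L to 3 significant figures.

Outflow Q = 6.04 m³/s × 3.156e+07 s/yr = 1.906e+08 m³/yr.
Steady-state CSTR mass balance: W = Q·C + k·V·C, so C = W/(Q + kV).
Q + kV = 1.906e+08 + 4.7·2.72e+07 = 3.184e+08 m³/yr.
C = 381/3.184e+08 = 1.196e-06 kg/m³ = 0.001196 mg/L = 1.196 µg/L.

1.20 µg/L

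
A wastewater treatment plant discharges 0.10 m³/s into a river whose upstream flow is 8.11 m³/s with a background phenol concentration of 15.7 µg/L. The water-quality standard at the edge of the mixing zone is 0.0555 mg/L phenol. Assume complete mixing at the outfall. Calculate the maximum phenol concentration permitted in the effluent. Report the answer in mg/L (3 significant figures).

3.28 mg/L

15.7 µg/L = 0.0157 mg/L.
Mass balance: 0.0555·8.21 = 0.1·Cₑ + 8.11·0.0157.
Cₑ = (0.4557 − 0.1273) / 0.1 = 3.283 mg/L.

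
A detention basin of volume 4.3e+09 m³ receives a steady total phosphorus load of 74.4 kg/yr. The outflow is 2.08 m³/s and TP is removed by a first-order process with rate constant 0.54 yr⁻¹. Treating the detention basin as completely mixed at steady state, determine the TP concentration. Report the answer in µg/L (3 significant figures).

Outflow Q = 2.08 m³/s × 3.156e+07 s/yr = 6.564e+07 m³/yr.
Steady-state CSTR mass balance: W = Q·C + k·V·C, so C = W/(Q + kV).
Q + kV = 6.564e+07 + 0.54·4.3e+09 = 2.388e+09 m³/yr.
C = 74.4/2.388e+09 = 3.116e-08 kg/m³ = 3.116e-05 mg/L = 0.03116 µg/L.

0.0312 µg/L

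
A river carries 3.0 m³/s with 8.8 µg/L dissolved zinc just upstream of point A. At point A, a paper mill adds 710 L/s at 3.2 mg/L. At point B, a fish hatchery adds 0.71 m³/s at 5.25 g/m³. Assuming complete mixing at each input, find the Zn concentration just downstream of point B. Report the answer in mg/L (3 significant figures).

1.36 mg/L

8.8 µg/L = 0.0088 mg/L.
710 L/s = 0.71 m³/s.
After input A: C = (3·0.0088 + 0.71·3.2) / 3.71 = 0.6195 mg/L.
After input B: C = (3.71·0.6195 + 0.71·5.25) / 4.42 = 1.363 mg/L.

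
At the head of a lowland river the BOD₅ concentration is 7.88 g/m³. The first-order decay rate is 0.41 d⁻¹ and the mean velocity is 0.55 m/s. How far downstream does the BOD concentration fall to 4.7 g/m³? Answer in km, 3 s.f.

59.9 km

From C = C₀·e^(−kt), t = ln(C₀/C)/k = ln(7.88/4.7)/0.41 = 0.5168/0.41 = 1.26 d.
Distance = v·t = 0.55 m/s × 1.089e+05 s = 5.989e+04 m = 59.89 km.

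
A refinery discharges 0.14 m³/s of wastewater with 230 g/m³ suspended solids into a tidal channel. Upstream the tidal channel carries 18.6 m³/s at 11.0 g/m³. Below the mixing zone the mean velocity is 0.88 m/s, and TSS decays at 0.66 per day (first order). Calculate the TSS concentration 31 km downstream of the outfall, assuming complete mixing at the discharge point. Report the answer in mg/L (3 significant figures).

After complete mixing, C₀ = (0.14·230 + 18.6·11) / 18.74 = 12.64 mg/L.
Travel time t = 3.1e+04 m / 0.88 m/s = 3.523e+04 s = 0.4077 d.
C = 12.64·exp(−0.66·0.4077) = 12.64·0.7641 = 9.655 mg/L.

9.65 mg/L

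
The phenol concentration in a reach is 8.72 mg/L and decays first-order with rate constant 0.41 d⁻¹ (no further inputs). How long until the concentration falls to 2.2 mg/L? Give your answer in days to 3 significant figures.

t = ln(C₀/C)/k = ln(8.72/2.2)/0.41 = 1.377/0.41 = 3.359 d.

3.36 d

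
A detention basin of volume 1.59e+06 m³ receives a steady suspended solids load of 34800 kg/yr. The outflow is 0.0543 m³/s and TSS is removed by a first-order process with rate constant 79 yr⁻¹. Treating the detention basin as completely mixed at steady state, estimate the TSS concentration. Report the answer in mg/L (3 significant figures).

0.273 mg/L

Outflow Q = 0.0543 m³/s × 3.156e+07 s/yr = 1.714e+06 m³/yr.
Steady-state CSTR mass balance: W = Q·C + k·V·C, so C = W/(Q + kV).
Q + kV = 1.714e+06 + 79·1.59e+06 = 1.273e+08 m³/yr.
C = 34800/1.273e+08 = 0.0002733 kg/m³ = 0.2733 mg/L.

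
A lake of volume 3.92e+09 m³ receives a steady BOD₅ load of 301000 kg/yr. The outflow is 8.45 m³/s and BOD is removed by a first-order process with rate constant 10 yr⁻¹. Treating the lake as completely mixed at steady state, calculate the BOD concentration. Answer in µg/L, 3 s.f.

Outflow Q = 8.45 m³/s × 3.156e+07 s/yr = 2.667e+08 m³/yr.
Steady-state CSTR mass balance: W = Q·C + k·V·C, so C = W/(Q + kV).
Q + kV = 2.667e+08 + 10·3.92e+09 = 3.947e+10 m³/yr.
C = 301000/3.947e+10 = 7.627e-06 kg/m³ = 0.007627 mg/L = 7.627 µg/L.

7.63 µg/L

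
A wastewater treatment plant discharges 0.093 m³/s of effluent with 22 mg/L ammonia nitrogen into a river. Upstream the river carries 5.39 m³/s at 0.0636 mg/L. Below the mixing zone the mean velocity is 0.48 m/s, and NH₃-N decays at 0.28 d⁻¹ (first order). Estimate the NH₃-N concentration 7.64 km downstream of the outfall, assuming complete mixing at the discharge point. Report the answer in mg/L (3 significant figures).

After complete mixing, C₀ = (0.093·22 + 5.39·0.0636) / 5.483 = 0.4357 mg/L.
Travel time t = 7640 m / 0.48 m/s = 1.592e+04 s = 0.1842 d.
C = 0.4357·exp(−0.28·0.1842) = 0.4357·0.9497 = 0.4138 mg/L.

0.414 mg/L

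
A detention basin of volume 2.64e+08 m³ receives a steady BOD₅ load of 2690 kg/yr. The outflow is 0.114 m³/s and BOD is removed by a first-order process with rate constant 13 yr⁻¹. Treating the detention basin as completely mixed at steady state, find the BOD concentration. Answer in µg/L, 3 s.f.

0.783 µg/L

Outflow Q = 0.114 m³/s × 3.156e+07 s/yr = 3.598e+06 m³/yr.
Steady-state CSTR mass balance: W = Q·C + k·V·C, so C = W/(Q + kV).
Q + kV = 3.598e+06 + 13·2.64e+08 = 3.436e+09 m³/yr.
C = 2690/3.436e+09 = 7.83e-07 kg/m³ = 0.000783 mg/L = 0.783 µg/L.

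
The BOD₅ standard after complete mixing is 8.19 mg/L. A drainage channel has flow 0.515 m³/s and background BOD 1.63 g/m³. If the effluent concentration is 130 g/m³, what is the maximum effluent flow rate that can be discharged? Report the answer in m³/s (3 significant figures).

Mass balance at complete mixing: C_std·(Q_w + Q_r) = Q_w·C_e + Q_r·C_b.
Rearranging, Q_w = Q_r·(C_std − C_b)/(C_e − C_std) = 0.515·(8.19 − 1.63) / (130 − 8.19) = 0.02773 m³/s.

0.0277 m³/s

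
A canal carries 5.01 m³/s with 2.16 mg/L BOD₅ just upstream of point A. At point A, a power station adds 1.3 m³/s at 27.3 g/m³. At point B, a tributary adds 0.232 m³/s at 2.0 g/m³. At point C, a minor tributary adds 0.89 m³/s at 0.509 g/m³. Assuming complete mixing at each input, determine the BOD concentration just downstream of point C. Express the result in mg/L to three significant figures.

6.35 mg/L

After input A: C = (5.01·2.16 + 1.3·27.3) / 6.31 = 7.339 mg/L.
After input B: C = (6.31·7.339 + 0.232·2) / 6.542 = 7.15 mg/L.
After input C: C = (6.542·7.15 + 0.89·0.509) / 7.432 = 6.355 mg/L.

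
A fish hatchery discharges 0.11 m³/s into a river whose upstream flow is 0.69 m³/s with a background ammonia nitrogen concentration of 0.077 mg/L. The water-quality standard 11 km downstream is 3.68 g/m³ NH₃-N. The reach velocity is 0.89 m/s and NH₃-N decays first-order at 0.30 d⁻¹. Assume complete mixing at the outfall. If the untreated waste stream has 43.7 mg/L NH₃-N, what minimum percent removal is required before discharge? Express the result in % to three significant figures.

Travel time to the compliance point: t = 1.1e+04/0.89 = 1.236e+04 s = 0.1431 d; decay factor exp(−0.30·0.1431) = 0.958.
So the concentration just after mixing may be at most 3.68/0.958 = 3.841 mg/L.
Mass balance: 3.841·0.8 = 0.11·Cₑ + 0.69·0.077.
Cₑ = (3.073 − 0.05313) / 0.11 = 27.45 mg/L.
Required removal = 1 − 27.45/43.7 = 37.18 %.

37.2 %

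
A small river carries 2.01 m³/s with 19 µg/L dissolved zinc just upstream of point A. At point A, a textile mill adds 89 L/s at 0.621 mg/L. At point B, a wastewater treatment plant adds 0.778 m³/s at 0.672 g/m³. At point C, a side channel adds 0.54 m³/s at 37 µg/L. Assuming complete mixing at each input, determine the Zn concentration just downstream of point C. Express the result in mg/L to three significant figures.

0.186 mg/L

19 µg/L = 0.019 mg/L.
89 L/s = 0.089 m³/s.
After input A: C = (2.01·0.019 + 0.089·0.621) / 2.099 = 0.04453 mg/L.
After input B: C = (2.099·0.04453 + 0.778·0.672) / 2.877 = 0.2142 mg/L.
37 µg/L = 0.037 mg/L.
After input C: C = (2.877·0.2142 + 0.54·0.037) / 3.417 = 0.1862 mg/L.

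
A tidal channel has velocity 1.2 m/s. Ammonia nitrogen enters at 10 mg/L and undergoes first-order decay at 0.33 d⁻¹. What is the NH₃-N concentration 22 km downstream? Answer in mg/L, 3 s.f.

9.32 mg/L

Travel time t = 22 km / 1.2 m/s = 2.2e+04/1.2 = 1.833e+04 s = 0.2122 d.
First-order decay: C = 10·exp(−0.33·0.2122) = 10·0.9324 = 9.324 mg/L.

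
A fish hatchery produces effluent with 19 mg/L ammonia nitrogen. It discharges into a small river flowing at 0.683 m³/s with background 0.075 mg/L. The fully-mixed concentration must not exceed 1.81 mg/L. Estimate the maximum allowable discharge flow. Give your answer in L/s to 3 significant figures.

68.9 L/s

Mass balance at complete mixing: C_std·(Q_w + Q_r) = Q_w·C_e + Q_r·C_b.
Rearranging, Q_w = Q_r·(C_std − C_b)/(C_e − C_std) = 0.683·(1.81 − 0.075) / (19 − 1.81) = 0.06894 m³/s.
= 68.94 L/s.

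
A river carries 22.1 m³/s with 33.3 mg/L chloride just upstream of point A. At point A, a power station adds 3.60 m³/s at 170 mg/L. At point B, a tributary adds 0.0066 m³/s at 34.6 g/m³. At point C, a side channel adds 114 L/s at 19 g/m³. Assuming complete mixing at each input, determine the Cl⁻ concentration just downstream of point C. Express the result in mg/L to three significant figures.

52.3 mg/L

After input A: C = (22.1·33.3 + 3.6·170) / 25.7 = 52.45 mg/L.
After input B: C = (25.7·52.45 + 0.0066·34.6) / 25.71 = 52.44 mg/L.
114 L/s = 0.114 m³/s.
After input C: C = (25.71·52.44 + 0.114·19) / 25.82 = 52.3 mg/L.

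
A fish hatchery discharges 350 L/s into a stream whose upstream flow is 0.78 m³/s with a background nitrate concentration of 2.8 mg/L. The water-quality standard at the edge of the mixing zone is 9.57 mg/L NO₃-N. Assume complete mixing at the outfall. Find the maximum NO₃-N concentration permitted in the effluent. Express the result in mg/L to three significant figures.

24.7 mg/L

350 L/s = 0.35 m³/s.
Mass balance: 9.57·1.13 = 0.35·Cₑ + 0.78·2.8.
Cₑ = (10.81 − 2.184) / 0.35 = 24.66 mg/L.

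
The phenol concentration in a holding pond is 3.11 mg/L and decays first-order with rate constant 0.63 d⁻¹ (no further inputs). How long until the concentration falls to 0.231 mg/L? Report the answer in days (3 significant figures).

4.13 d

t = ln(C₀/C)/k = ln(3.11/0.231)/0.63 = 2.6/0.63 = 4.127 d.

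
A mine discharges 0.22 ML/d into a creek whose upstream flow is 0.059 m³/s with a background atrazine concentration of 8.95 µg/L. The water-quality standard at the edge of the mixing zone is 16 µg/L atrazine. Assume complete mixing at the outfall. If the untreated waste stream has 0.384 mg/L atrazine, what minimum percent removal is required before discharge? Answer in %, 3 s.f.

53.3 %

0.22 ML/d = 0.002546 m³/s.
8.95 µg/L = 0.00895 mg/L.
16 µg/L = 0.016 mg/L.
Mass balance: 0.016·0.06155 = 0.002546·Cₑ + 0.059·0.00895.
Cₑ = (0.0009847 − 0.000528) / 0.002546 = 0.1794 mg/L.
Required removal = 1 − 0.1794/0.384 = 53.29 %.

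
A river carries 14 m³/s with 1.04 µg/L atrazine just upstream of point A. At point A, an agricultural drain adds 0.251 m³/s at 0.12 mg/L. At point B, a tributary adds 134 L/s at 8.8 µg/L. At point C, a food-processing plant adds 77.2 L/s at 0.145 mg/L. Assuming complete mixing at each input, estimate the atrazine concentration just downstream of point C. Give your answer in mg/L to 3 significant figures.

1.04 µg/L = 0.00104 mg/L.
After input A: C = (14·0.00104 + 0.251·0.12) / 14.25 = 0.003135 mg/L.
134 L/s = 0.134 m³/s.
8.8 µg/L = 0.0088 mg/L.
After input B: C = (14.25·0.003135 + 0.134·0.0088) / 14.38 = 0.003188 mg/L.
77.2 L/s = 0.0772 m³/s.
After input C: C = (14.38·0.003188 + 0.0772·0.145) / 14.46 = 0.003945 mg/L.

0.00394 mg/L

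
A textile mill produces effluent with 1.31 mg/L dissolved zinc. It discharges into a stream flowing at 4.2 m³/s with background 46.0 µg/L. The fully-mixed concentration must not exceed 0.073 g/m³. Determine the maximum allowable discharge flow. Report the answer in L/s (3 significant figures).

46.0 µg/L = 0.046 mg/L.
Mass balance at complete mixing: C_std·(Q_w + Q_r) = Q_w·C_e + Q_r·C_b.
Rearranging, Q_w = Q_r·(C_std − C_b)/(C_e − C_std) = 4.2·(0.073 − 0.046) / (1.31 − 0.073) = 0.09167 m³/s.
= 91.67 L/s.

91.7 L/s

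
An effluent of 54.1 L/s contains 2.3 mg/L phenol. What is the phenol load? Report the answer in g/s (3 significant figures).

54.1 L/s = 0.0541 m³/s.
Mass flux = Q·C = 0.0541 m³/s × 2.3 g/m³ = 0.1244 g/s.

0.124 g/s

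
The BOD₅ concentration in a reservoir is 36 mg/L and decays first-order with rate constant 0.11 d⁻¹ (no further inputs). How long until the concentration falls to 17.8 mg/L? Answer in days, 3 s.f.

6.40 d

t = ln(C₀/C)/k = ln(36/17.8)/0.11 = 0.7043/0.11 = 6.403 d.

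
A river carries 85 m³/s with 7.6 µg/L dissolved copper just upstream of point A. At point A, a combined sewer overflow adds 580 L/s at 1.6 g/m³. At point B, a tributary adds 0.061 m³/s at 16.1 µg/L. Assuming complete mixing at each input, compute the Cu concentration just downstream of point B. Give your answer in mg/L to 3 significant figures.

7.6 µg/L = 0.0076 mg/L.
580 L/s = 0.58 m³/s.
After input A: C = (85·0.0076 + 0.58·1.6) / 85.58 = 0.01839 mg/L.
16.1 µg/L = 0.0161 mg/L.
After input B: C = (85.58·0.01839 + 0.061·0.0161) / 85.64 = 0.01839 mg/L.

0.0184 mg/L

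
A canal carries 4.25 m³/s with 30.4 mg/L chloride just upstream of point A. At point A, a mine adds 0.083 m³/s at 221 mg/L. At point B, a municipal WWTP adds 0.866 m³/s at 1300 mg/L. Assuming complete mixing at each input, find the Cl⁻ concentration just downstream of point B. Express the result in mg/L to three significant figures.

After input A: C = (4.25·30.4 + 0.083·221) / 4.333 = 34.05 mg/L.
After input B: C = (4.333·34.05 + 0.866·1300) / 5.199 = 244.9 mg/L.

245 mg/L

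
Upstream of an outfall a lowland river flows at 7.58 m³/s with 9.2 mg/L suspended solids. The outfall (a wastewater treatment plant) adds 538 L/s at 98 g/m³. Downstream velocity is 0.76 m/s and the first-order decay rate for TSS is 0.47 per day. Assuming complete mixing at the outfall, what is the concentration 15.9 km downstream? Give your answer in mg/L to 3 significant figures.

13.5 mg/L

538 L/s = 0.538 m³/s.
After complete mixing, C₀ = (0.538·98 + 7.58·9.2) / 8.118 = 15.08 mg/L.
Travel time t = 1.59e+04 m / 0.76 m/s = 2.092e+04 s = 0.2421 d.
C = 15.08·exp(−0.47·0.2421) = 15.08·0.8924 = 13.46 mg/L.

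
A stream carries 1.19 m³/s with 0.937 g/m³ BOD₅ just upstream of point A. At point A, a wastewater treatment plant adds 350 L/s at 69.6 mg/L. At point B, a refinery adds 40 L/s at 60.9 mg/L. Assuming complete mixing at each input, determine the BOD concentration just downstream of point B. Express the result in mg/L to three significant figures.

350 L/s = 0.35 m³/s.
After input A: C = (1.19·0.937 + 0.35·69.6) / 1.54 = 16.54 mg/L.
40 L/s = 0.04 m³/s.
After input B: C = (1.54·16.54 + 0.04·60.9) / 1.58 = 17.67 mg/L.

17.7 mg/L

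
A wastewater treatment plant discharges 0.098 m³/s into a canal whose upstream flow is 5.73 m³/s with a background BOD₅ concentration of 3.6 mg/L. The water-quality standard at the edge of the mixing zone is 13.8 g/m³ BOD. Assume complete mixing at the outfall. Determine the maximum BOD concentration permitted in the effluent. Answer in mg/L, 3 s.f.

610 mg/L

Mass balance: 13.8·5.828 = 0.098·Cₑ + 5.73·3.6.
Cₑ = (80.43 − 20.63) / 0.098 = 610.2 mg/L.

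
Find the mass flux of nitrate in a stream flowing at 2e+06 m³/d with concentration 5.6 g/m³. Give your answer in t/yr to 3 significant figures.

2e+06 m³/d = 23.15 m³/s.
Mass flux = Q·C = 23.15 m³/s × 5.6 g/m³ = 129.6 g/s.
= 129.6 g/s × 31.56 = 4091 t/yr.

4090 t/yr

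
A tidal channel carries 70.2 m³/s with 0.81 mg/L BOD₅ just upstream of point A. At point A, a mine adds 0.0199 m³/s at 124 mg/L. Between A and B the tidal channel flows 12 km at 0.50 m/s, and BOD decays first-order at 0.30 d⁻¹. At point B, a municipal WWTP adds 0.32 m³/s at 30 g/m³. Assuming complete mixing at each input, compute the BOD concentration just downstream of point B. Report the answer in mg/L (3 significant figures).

After input A: C = (70.2·0.81 + 0.0199·124) / 70.22 = 0.8449 mg/L.
Over the 12 km reach to input B (t = 2.4e+04 s = 0.2778 d), decay gives C = 0.8449·exp(−0.30·0.2778) = 0.7774 mg/L.
After input B: C = (70.22·0.7774 + 0.32·30) / 70.54 = 0.9099 mg/L.

0.910 mg/L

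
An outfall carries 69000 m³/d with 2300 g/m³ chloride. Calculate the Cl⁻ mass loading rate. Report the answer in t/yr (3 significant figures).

69000 m³/d = 0.7986 m³/s.
Mass flux = Q·C = 0.7986 m³/s × 2300 g/m³ = 1837 g/s.
= 1837 g/s × 31.56 = 5.797e+04 t/yr.

58000 t/yr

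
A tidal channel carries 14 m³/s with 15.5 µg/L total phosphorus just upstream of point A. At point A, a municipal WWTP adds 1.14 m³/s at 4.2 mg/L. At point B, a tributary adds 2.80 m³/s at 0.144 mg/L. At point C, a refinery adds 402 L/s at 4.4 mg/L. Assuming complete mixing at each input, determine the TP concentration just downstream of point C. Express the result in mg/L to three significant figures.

0.391 mg/L

15.5 µg/L = 0.0155 mg/L.
After input A: C = (14·0.0155 + 1.14·4.2) / 15.14 = 0.3306 mg/L.
After input B: C = (15.14·0.3306 + 2.8·0.144) / 17.94 = 0.3015 mg/L.
402 L/s = 0.402 m³/s.
After input C: C = (17.94·0.3015 + 0.402·4.4) / 18.34 = 0.3913 mg/L.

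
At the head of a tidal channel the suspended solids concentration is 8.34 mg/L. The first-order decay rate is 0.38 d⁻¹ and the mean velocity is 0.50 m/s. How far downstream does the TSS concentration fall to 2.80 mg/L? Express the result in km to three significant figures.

124 km

From C = C₀·e^(−kt), t = ln(C₀/C)/k = ln(8.34/2.80)/0.38 = 1.091/0.38 = 2.872 d.
Distance = v·t = 0.50 m/s × 2.482e+05 s = 1.241e+05 m = 124.1 km.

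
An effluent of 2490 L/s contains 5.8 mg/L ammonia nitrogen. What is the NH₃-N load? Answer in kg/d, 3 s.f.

2490 L/s = 2.49 m³/s.
Mass flux = Q·C = 2.49 m³/s × 5.8 g/m³ = 14.44 g/s.
= 14.44 g/s × 86.4 = 1248 kg/d.

1250 kg/d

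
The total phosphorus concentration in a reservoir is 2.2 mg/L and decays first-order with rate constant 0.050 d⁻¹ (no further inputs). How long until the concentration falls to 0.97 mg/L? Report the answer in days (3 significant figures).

16.4 d

t = ln(C₀/C)/k = ln(2.2/0.97)/0.050 = 0.8189/0.050 = 16.38 d.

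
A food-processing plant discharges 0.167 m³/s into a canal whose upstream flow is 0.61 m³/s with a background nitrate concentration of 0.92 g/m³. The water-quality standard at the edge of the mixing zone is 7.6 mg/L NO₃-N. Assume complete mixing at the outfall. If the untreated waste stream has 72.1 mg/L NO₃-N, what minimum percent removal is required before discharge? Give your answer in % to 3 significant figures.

55.6 %

Mass balance: 7.6·0.777 = 0.167·Cₑ + 0.61·0.92.
Cₑ = (5.905 − 0.5612) / 0.167 = 32 mg/L.
Required removal = 1 − 32/72.1 = 55.62 %.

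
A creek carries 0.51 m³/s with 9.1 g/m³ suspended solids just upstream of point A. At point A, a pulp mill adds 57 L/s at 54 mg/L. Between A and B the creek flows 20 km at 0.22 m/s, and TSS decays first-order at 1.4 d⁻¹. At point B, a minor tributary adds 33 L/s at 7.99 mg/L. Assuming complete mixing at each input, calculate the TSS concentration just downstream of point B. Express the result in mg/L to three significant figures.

57 L/s = 0.057 m³/s.
After input A: C = (0.51·9.1 + 0.057·54) / 0.567 = 13.61 mg/L.
Over the 20 km reach to input B (t = 9.091e+04 s = 1.052 d), decay gives C = 13.61·exp(−1.4·1.052) = 3.121 mg/L.
33 L/s = 0.033 m³/s.
After input B: C = (0.567·3.121 + 0.033·7.99) / 0.6 = 3.388 mg/L.

3.39 mg/L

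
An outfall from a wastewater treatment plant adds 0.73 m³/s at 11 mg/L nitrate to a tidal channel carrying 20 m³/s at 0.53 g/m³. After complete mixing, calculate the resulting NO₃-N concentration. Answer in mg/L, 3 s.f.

By mass balance at complete mixing, C = (0.73·11 + 20·0.53) / (0.73 + 20) = 18.63/20.73 = 0.8987 mg/L.

0.899 mg/L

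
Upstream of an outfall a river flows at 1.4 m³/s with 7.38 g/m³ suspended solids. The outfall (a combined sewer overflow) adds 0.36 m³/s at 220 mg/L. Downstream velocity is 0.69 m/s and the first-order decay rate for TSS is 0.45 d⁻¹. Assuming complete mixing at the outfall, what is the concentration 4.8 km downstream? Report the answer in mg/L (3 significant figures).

49.1 mg/L

After complete mixing, C₀ = (0.36·220 + 1.4·7.38) / 1.76 = 50.87 mg/L.
Travel time t = 4800 m / 0.69 m/s = 6957 s = 0.08052 d.
C = 50.87·exp(−0.45·0.08052) = 50.87·0.9644 = 49.06 mg/L.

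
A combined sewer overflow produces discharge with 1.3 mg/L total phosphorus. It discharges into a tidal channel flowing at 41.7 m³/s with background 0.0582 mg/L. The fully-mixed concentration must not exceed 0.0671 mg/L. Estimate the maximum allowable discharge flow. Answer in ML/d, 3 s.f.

26.0 ML/d

Mass balance at complete mixing: C_std·(Q_w + Q_r) = Q_w·C_e + Q_r·C_b.
Rearranging, Q_w = Q_r·(C_std − C_b)/(C_e − C_std) = 41.7·(0.0671 − 0.0582) / (1.3 − 0.0671) = 0.301 m³/s.
= 26.01 ML/d.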